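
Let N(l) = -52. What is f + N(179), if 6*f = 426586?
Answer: 213137/3 ≈ 71046.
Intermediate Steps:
f = 213293/3 (f = (1/6)*426586 = 213293/3 ≈ 71098.)
f + N(179) = 213293/3 - 52 = 213137/3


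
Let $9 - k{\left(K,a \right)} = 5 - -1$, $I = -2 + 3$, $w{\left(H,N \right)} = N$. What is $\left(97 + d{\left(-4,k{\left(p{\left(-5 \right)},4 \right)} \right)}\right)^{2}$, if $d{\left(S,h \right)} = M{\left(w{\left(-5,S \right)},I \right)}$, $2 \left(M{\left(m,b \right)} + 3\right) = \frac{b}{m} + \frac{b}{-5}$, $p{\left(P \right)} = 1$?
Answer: $\frac{14070001}{1600} \approx 8793.8$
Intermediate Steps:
$I = 1$
$M{\left(m,b \right)} = -3 - \frac{b}{10} + \frac{b}{2 m}$ ($M{\left(m,b \right)} = -3 + \frac{\frac{b}{m} + \frac{b}{-5}}{2} = -3 + \frac{\frac{b}{m} + b \left(- \frac{1}{5}\right)}{2} = -3 + \frac{\frac{b}{m} - \frac{b}{5}}{2} = -3 + \frac{- \frac{b}{5} + \frac{b}{m}}{2} = -3 - \left(\frac{b}{10} - \frac{b}{2 m}\right) = -3 - \frac{b}{10} + \frac{b}{2 m}$)
$k{\left(K,a \right)} = 3$ ($k{\left(K,a \right)} = 9 - \left(5 - -1\right) = 9 - \left(5 + 1\right) = 9 - 6 = 3$)
$d{\left(S,h \right)} = - \frac{31}{10} + \frac{1}{2 S}$ ($d{\left(S,h \right)} = -3 - \frac{1}{10} + \frac{1}{2} \cdot 1 \frac{1}{S} = -3 - \frac{1}{10} + \frac{1}{2 S} = - \frac{31}{10} + \frac{1}{2 S}$)
$\left(97 + d{\left(-4,k{\left(p{\left(-5 \right)},4 \right)} \right)}\right)^{2} = \left(97 + \frac{5 - -124}{10 \left(-4\right)}\right)^{2} = \left(97 + \frac{1}{10} \left(- \frac{1}{4}\right) \left(5 + 124\right)\right)^{2} = \left(97 + \frac{1}{10} \left(- \frac{1}{4}\right) 129\right)^{2} = \left(97 - \frac{129}{40}\right)^{2} = \left(\frac{3751}{40}\right)^{2} = \frac{14070001}{1600}$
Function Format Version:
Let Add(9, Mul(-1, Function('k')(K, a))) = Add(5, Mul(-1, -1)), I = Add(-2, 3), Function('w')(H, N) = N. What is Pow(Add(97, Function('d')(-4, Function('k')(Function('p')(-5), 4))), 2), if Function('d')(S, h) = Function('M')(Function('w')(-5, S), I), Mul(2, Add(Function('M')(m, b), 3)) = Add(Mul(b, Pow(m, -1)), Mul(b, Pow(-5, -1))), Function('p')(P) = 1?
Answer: Rational(14070001, 1600) ≈ 8793.8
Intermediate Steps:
I = 1
Function('M')(m, b) = Add(-3, Mul(Rational(-1, 10), b), Mul(Rational(1, 2), b, Pow(m, -1))) (Function('M')(m, b) = Add(-3, Mul(Rational(1, 2), Add(Mul(b, Pow(m, -1)), Mul(b, Pow(-5, -1))))) = Add(-3, Mul(Rational(1, 2), Add(Mul(b, Pow(m, -1)), Mul(b, Rational(-1, 5))))) = Add(-3, Mul(Rational(1, 2), Add(Mul(b, Pow(m, -1)), Mul(Rational(-1, 5), b)))) = Add(-3, Mul(Rational(1, 2), Add(Mul(Rational(-1, 5), b), Mul(b, Pow(m, -1))))) = Add(-3, Add(Mul(Rational(-1, 10), b), Mul(Rational(1, 2), b, Pow(m, -1)))) = Add(-3, Mul(Rational(-1, 10), b), Mul(Rational(1, 2), b, Pow(m, -1))))
Function('k')(K, a) = 3 (Function('k')(K, a) = Add(9, Mul(-1, Add(5, Mul(-1, -1)))) = Add(9, Mul(-1, Add(5, 1))) = Add(9, Mul(-1, 6)) = Add(9, -6) = 3)
Function('d')(S, h) = Add(Rational(-31, 10), Mul(Rational(1, 2), Pow(S, -1))) (Function('d')(S, h) = Add(-3, Mul(Rational(-1, 10), 1), Mul(Rational(1, 2), 1, Pow(S, -1))) = Add(-3, Rational(-1, 10), Mul(Rational(1, 2), Pow(S, -1))) = Add(Rational(-31, 10), Mul(Rational(1, 2), Pow(S, -1))))
Pow(Add(97, Function('d')(-4, Function('k')(Function('p')(-5), 4))), 2) = Pow(Add(97, Mul(Rational(1, 10), Pow(-4, -1), Add(5, Mul(-31, -4)))), 2) = Pow(Add(97, Mul(Rational(1, 10), Rational(-1, 4), Add(5, 124))), 2) = Pow(Add(97, Mul(Rational(1, 10), Rational(-1, 4), 129)), 2) = Pow(Add(97, Rational(-129, 40)), 2) = Pow(Rational(3751, 40), 2) = Rational(14070001, 1600)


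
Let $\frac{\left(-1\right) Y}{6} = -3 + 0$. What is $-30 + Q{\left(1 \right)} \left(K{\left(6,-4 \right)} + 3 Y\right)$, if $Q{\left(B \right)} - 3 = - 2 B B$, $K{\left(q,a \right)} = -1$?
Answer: $23$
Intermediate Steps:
$Y = 18$ ($Y = - 6 \left(-3 + 0\right) = \left(-6\right) \left(-3\right) = 18$)
$Q{\left(B \right)} = 3 - 2 B^{2}$ ($Q{\left(B \right)} = 3 + - 2 B B = 3 - 2 B^{2}$)
$-30 + Q{\left(1 \right)} \left(K{\left(6,-4 \right)} + 3 Y\right) = -30 + \left(3 - 2 \cdot 1^{2}\right) \left(-1 + 3 \cdot 18\right) = -30 + \left(3 - 2\right) \left(-1 + 54\right) = -30 + \left(3 - 2\right) 53 = -30 + 1 \cdot 53 = -30 + 53 = 23$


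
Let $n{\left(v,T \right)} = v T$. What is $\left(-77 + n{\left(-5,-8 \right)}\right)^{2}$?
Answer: $1369$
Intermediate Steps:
$n{\left(v,T \right)} = T v$
$\left(-77 + n{\left(-5,-8 \right)}\right)^{2} = \left(-77 - -40\right)^{2} = \left(-77 + 40\right)^{2} = \left(-37\right)^{2} = 1369$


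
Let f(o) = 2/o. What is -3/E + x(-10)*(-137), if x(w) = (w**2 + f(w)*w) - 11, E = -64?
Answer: -797885/64 ≈ -12467.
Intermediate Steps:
x(w) = -9 + w**2 (x(w) = (w**2 + (2/w)*w) - 11 = (w**2 + 2) - 11 = (2 + w**2) - 11 = -9 + w**2)
-3/E + x(-10)*(-137) = -3/(-64) + (-9 + (-10)**2)*(-137) = -3*(-1/64) + (-9 + 100)*(-137) = 3/64 + 91*(-137) = 3/64 - 12467 = -797885/64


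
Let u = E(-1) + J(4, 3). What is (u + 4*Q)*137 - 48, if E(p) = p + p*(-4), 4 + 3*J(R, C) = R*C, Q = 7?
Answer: 13693/3 ≈ 4564.3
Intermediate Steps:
J(R, C) = -4/3 + C*R/3 (J(R, C) = -4/3 + (R*C)/3 = -4/3 + (C*R)/3 = -4/3 + C*R/3)
E(p) = -3*p (E(p) = p - 4*p = -3*p)
u = 17/3 (u = -3*(-1) + (-4/3 + (⅓)*3*4) = 3 + (-4/3 + 4) = 3 + 8/3 = 17/3 ≈ 5.6667)
(u + 4*Q)*137 - 48 = (17/3 + 4*7)*137 - 48 = (17/3 + 28)*137 - 48 = (101/3)*137 - 48 = 13837/3 - 48 = 13693/3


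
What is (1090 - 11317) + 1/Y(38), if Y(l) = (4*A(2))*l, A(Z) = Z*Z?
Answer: -6218015/608 ≈ -10227.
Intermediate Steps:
A(Z) = Z²
Y(l) = 16*l (Y(l) = (4*2²)*l = (4*4)*l = 16*l)
(1090 - 11317) + 1/Y(38) = (1090 - 11317) + 1/(16*38) = -10227 + 1/608 = -6218015/608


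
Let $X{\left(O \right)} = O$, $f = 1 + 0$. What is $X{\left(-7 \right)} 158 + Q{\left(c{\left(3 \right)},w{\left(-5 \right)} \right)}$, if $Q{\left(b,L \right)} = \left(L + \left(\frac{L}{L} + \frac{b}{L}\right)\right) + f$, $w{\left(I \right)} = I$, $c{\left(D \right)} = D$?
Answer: $- \frac{5548}{5} \approx -1109.6$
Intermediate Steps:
$f = 1$
$Q{\left(b,L \right)} = 2 + L + \frac{b}{L}$ ($Q{\left(b,L \right)} = \left(L + \left(\frac{L}{L} + \frac{b}{L}\right)\right) + 1 = \left(L + \left(1 + \frac{b}{L}\right)\right) + 1 = \left(1 + L + \frac{b}{L}\right) + 1 = 2 + L + \frac{b}{L}$)
$X{\left(-7 \right)} 158 + Q{\left(c{\left(3 \right)},w{\left(-5 \right)} \right)} = \left(-7\right) 158 + \left(2 - 5 + \frac{3}{-5}\right) = -1106 + \left(2 - 5 + 3 \left(- \frac{1}{5}\right)\right) = -1106 - \frac{18}{5} = - \frac{5548}{5}$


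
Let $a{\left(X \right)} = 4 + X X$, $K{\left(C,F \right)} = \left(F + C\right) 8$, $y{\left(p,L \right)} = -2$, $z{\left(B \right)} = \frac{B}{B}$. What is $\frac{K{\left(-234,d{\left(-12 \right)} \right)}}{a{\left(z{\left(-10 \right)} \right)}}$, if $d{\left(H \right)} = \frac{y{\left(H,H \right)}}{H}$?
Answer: $- \frac{5612}{15} \approx -374.13$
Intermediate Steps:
$z{\left(B \right)} = 1$
$d{\left(H \right)} = - \frac{2}{H}$
$K{\left(C,F \right)} = 8 C + 8 F$ ($K{\left(C,F \right)} = \left(C + F\right) 8 = 8 C + 8 F$)
$a{\left(X \right)} = 4 + X^{2}$
$\frac{K{\left(-234,d{\left(-12 \right)} \right)}}{a{\left(z{\left(-10 \right)} \right)}} = \frac{8 \left(-234\right) + 8 \left(- \frac{2}{-12}\right)}{4 + 1^{2}} = \frac{-1872 + 8 \left(\left(-2\right) \left(- \frac{1}{12}\right)\right)}{4 + 1} = \frac{-1872 + 8 \cdot \frac{1}{6}}{5} = \left(-1872 + \frac{4}{3}\right) \frac{1}{5} = \left(- \frac{5612}{3}\right) \frac{1}{5} = - \frac{5612}{15}$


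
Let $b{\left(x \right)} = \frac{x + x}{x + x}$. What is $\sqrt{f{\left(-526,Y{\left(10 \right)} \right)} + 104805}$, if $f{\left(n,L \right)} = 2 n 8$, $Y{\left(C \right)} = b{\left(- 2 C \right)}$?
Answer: $\sqrt{96389} \approx 310.47$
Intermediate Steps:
$b{\left(x \right)} = 1$ ($b{\left(x \right)} = \frac{2 x}{2 x} = 2 x \frac{1}{2 x} = 1$)
$Y{\left(C \right)} = 1$
$f{\left(n,L \right)} = 16 n$
$\sqrt{f{\left(-526,Y{\left(10 \right)} \right)} + 104805} = \sqrt{16 \left(-526\right) + 104805} = \sqrt{-8416 + 104805} = \sqrt{96389}$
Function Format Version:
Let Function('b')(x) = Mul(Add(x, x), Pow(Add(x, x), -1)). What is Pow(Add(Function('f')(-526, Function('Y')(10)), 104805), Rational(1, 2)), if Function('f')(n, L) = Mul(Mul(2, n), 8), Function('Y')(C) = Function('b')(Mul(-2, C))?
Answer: Pow(96389, Rational(1, 2)) ≈ 310.47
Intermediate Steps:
Function('b')(x) = 1 (Function('b')(x) = Mul(Mul(2, x), Pow(Mul(2, x), -1)) = Mul(Mul(2, x), Mul(Rational(1, 2), Pow(x, -1))) = 1)
Function('Y')(C) = 1
Function('f')(n, L) = Mul(16, n)
Pow(Add(Function('f')(-526, Function('Y')(10)), 104805), Rational(1, 2)) = Pow(Add(Mul(16, -526), 104805), Rational(1, 2)) = Pow(Add(-8416, 104805), Rational(1, 2)) = Pow(96389, Rational(1, 2))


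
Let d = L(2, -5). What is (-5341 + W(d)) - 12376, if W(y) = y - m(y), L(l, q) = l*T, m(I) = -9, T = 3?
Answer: -17702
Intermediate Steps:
L(l, q) = 3*l (L(l, q) = l*3 = 3*l)
d = 6 (d = 3*2 = 6)
W(y) = 9 + y (W(y) = y - 1*(-9) = y + 9 = 9 + y)
(-5341 + W(d)) - 12376 = (-5341 + (9 + 6)) - 12376 = (-5341 + 15) - 12376 = -5326 - 12376 = -17702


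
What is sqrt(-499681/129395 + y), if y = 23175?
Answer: 2*sqrt(1979366831155)/18485 ≈ 152.22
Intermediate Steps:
sqrt(-499681/129395 + y) = sqrt(-499681/129395 + 23175) = sqrt(-499681*1/129395 + 23175) = sqrt(-71383/18485 + 23175) = sqrt(428318492/18485) = 2*sqrt(1979366831155)/18485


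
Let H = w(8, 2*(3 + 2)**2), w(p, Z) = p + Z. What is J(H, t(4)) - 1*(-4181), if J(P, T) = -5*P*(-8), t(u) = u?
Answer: 6501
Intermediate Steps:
w(p, Z) = Z + p
H = 58 (H = 2*(3 + 2)**2 + 8 = 2*5**2 + 8 = 2*25 + 8 = 50 + 8 = 58)
J(P, T) = 40*P
J(H, t(4)) - 1*(-4181) = 40*58 - 1*(-4181) = 2320 + 4181 = 6501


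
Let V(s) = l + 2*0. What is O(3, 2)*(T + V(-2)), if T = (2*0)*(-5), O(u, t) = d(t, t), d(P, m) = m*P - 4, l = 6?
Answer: 0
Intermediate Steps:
d(P, m) = -4 + P*m (d(P, m) = P*m - 4 = -4 + P*m)
O(u, t) = -4 + t**2 (O(u, t) = -4 + t*t = -4 + t**2)
V(s) = 6 (V(s) = 6 + 2*0 = 6 + 0 = 6)
T = 0 (T = 0*(-5) = 0)
O(3, 2)*(T + V(-2)) = (-4 + 2**2)*(0 + 6) = (-4 + 4)*6 = 0*6 = 0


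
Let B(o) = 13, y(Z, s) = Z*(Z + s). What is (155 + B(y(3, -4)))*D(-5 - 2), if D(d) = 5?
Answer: 840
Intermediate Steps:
(155 + B(y(3, -4)))*D(-5 - 2) = (155 + 13)*5 = 168*5 = 840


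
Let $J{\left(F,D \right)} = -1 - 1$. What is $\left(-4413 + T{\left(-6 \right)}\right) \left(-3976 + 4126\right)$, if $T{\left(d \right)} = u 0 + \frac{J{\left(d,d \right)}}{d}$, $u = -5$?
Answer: $-661900$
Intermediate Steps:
$J{\left(F,D \right)} = -2$
$T{\left(d \right)} = - \frac{2}{d}$ ($T{\left(d \right)} = \left(-5\right) 0 - \frac{2}{d} = 0 - \frac{2}{d} = - \frac{2}{d}$)
$\left(-4413 + T{\left(-6 \right)}\right) \left(-3976 + 4126\right) = \left(-4413 - \frac{2}{-6}\right) \left(-3976 + 4126\right) = \left(-4413 - - \frac{1}{3}\right) 150 = \left(-4413 + \frac{1}{3}\right) 150 = \left(- \frac{13238}{3}\right) 150 = -661900$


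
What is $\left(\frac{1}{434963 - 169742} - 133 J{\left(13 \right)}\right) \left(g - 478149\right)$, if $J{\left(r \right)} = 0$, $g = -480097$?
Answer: $- \frac{50434}{13959} \approx -3.613$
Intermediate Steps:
$\left(\frac{1}{434963 - 169742} - 133 J{\left(13 \right)}\right) \left(g - 478149\right) = \left(\frac{1}{434963 - 169742} - 0\right) \left(-480097 - 478149\right) = \left(\frac{1}{265221} + 0\right) \left(-958246\right) = \frac{1}{265221} \left(-958246\right) = - \frac{50434}{13959}$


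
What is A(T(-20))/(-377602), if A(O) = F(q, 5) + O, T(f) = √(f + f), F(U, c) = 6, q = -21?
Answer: -3/188801 - I*√10/188801 ≈ -1.589e-5 - 1.6749e-5*I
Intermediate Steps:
T(f) = √2*√f (T(f) = √(2*f) = √2*√f)
A(O) = 6 + O
A(T(-20))/(-377602) = (6 + √2*√(-20))/(-377602) = (6 + √2*(2*I*√5))*(-1/377602) = (6 + 2*I*√10)*(-1/377602) = -3/188801 - I*√10/188801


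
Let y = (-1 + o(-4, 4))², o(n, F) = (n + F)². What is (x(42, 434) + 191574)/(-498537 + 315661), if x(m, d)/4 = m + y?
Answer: -95873/91438 ≈ -1.0485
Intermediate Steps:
o(n, F) = (F + n)²
y = 1 (y = (-1 + (4 - 4)²)² = (-1 + 0²)² = (-1 + 0)² = (-1)² = 1)
x(m, d) = 4 + 4*m (x(m, d) = 4*(m + 1) = 4*(1 + m) = 4 + 4*m)
(x(42, 434) + 191574)/(-498537 + 315661) = ((4 + 4*42) + 191574)/(-498537 + 315661) = ((4 + 168) + 191574)/(-182876) = (172 + 191574)*(-1/182876) = 191746*(-1/182876) = -95873/91438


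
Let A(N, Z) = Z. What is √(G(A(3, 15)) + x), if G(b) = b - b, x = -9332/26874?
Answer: I*√6966338/4479 ≈ 0.58928*I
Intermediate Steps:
x = -4666/13437 (x = -9332*1/26874 = -4666/13437 ≈ -0.34725)
G(b) = 0
√(G(A(3, 15)) + x) = √(0 - 4666/13437) = √(-4666/13437) = I*√6966338/4479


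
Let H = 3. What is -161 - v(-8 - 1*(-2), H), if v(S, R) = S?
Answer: -155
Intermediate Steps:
-161 - v(-8 - 1*(-2), H) = -161 - (-8 - 1*(-2)) = -161 - (-8 + 2) = -161 - 1*(-6) = -161 + 6 = -155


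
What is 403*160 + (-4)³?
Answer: 64416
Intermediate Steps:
403*160 + (-4)³ = 64480 - 64 = 64416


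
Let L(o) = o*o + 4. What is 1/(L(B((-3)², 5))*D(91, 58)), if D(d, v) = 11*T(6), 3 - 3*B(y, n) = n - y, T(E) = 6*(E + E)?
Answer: 1/7480 ≈ 0.00013369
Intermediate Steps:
T(E) = 12*E (T(E) = 6*(2*E) = 12*E)
B(y, n) = 1 - n/3 + y/3 (B(y, n) = 1 - (n - y)/3 = 1 + (-n/3 + y/3) = 1 - n/3 + y/3)
D(d, v) = 792 (D(d, v) = 11*(12*6) = 11*72 = 792)
L(o) = 4 + o² (L(o) = o² + 4 = 4 + o²)
1/(L(B((-3)², 5))*D(91, 58)) = 1/((4 + (1 - ⅓*5 + (⅓)*(-3)²)²)*792) = 1/((4 + (1 - 5/3 + (⅓)*9)²)*792) = 1/((4 + (1 - 5/3 + 3)²)*792) = 1/((4 + (7/3)²)*792) = 1/((4 + 49/9)*792) = 1/((85/9)*792) = 1/7480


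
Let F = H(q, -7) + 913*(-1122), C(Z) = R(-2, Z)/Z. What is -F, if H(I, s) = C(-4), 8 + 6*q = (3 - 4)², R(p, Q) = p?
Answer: 2048771/2 ≈ 1.0244e+6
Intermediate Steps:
C(Z) = -2/Z
q = -7/6 (q = -4/3 + (3 - 4)²/6 = -4/3 + (⅙)*(-1)² = -4/3 + (⅙)*1 = -4/3 + ⅙ = -7/6 ≈ -1.1667)
H(I, s) = ½ (H(I, s) = -2/(-4) = -2*(-¼) = ½)
F = -2048771/2 (F = ½ + 913*(-1122) = ½ - 1024386 = -2048771/2 ≈ -1.0244e+6)
-F = -1*(-2048771/2) = 2048771/2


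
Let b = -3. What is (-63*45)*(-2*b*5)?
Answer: -85050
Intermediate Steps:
(-63*45)*(-2*b*5) = (-63*45)*(-2*(-3)*5) = -17010*5 = -2835*30 = -85050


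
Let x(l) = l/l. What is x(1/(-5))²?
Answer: 1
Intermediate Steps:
x(l) = 1
x(1/(-5))² = 1² = 1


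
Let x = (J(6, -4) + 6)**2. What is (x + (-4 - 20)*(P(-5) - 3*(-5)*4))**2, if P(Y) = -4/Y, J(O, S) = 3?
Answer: 47485881/25 ≈ 1.8994e+6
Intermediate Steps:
x = 81 (x = (3 + 6)**2 = 9**2 = 81)
(x + (-4 - 20)*(P(-5) - 3*(-5)*4))**2 = (81 + (-4 - 20)*(-4/(-5) - 3*(-5)*4))**2 = (81 - 24*(-4*(-1/5) + 15*4))**2 = (81 - 24*(4/5 + 60))**2 = (81 - 24*304/5)**2 = (81 - 7296/5)**2 = (-6891/5)**2 = 47485881/25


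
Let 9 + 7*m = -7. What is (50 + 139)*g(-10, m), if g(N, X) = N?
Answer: -1890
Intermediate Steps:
m = -16/7 (m = -9/7 + (⅐)*(-7) = -9/7 - 1 = -16/7 ≈ -2.2857)
(50 + 139)*g(-10, m) = (50 + 139)*(-10) = 189*(-10) = -1890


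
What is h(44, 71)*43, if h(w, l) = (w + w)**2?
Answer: 332992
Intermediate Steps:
h(w, l) = 4*w**2 (h(w, l) = (2*w)**2 = 4*w**2)
h(44, 71)*43 = (4*44**2)*43 = (4*1936)*43 = 7744*43 = 332992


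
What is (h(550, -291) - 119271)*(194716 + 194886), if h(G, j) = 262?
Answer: -46366144418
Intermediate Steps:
(h(550, -291) - 119271)*(194716 + 194886) = (262 - 119271)*(194716 + 194886) = -119009*389602 = -46366144418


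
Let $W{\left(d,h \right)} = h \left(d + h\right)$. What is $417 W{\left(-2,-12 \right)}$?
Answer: $70056$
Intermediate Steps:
$417 W{\left(-2,-12 \right)} = 417 \left(- 12 \left(-2 - 12\right)\right) = 417 \left(\left(-12\right) \left(-14\right)\right) = 417 \cdot 168 = 70056$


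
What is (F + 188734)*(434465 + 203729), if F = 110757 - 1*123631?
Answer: 112232796840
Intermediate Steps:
F = -12874 (F = 110757 - 123631 = -12874)
(F + 188734)*(434465 + 203729) = (-12874 + 188734)*(434465 + 203729) = 175860*638194 = 112232796840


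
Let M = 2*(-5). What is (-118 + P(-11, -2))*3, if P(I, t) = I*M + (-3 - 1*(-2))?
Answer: -27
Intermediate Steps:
M = -10
P(I, t) = -1 - 10*I (P(I, t) = I*(-10) + (-3 - 1*(-2)) = -10*I + (-3 + 2) = -10*I - 1 = -1 - 10*I)
(-118 + P(-11, -2))*3 = (-118 + (-1 - 10*(-11)))*3 = (-118 + (-1 + 110))*3 = (-118 + 109)*3 = -9*3 = -27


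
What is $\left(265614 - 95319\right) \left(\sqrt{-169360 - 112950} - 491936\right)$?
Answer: $-83774241120 + 170295 i \sqrt{282310} \approx -8.3774 \cdot 10^{10} + 9.0483 \cdot 10^{7} i$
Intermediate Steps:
$\left(265614 - 95319\right) \left(\sqrt{-169360 - 112950} - 491936\right) = 170295 \left(\sqrt{-282310} - 491936\right) = 170295 \left(i \sqrt{282310} - 491936\right) = 170295 \left(-491936 + i \sqrt{282310}\right) = -83774241120 + 170295 i \sqrt{282310}$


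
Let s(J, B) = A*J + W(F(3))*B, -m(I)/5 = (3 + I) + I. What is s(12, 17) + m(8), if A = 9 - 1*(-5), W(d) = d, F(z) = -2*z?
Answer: -29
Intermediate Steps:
A = 14 (A = 9 + 5 = 14)
m(I) = -15 - 10*I (m(I) = -5*((3 + I) + I) = -5*(3 + 2*I) = -15 - 10*I)
s(J, B) = -6*B + 14*J (s(J, B) = 14*J + (-2*3)*B = 14*J - 6*B = -6*B + 14*J)
s(12, 17) + m(8) = (-6*17 + 14*12) + (-15 - 10*8) = (-102 + 168) + (-15 - 80) = 66 - 95 = -29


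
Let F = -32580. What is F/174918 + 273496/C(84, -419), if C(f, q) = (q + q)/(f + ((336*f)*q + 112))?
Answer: 47144346963557870/12215107 ≈ 3.8595e+9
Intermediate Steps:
C(f, q) = 2*q/(112 + f + 336*f*q) (C(f, q) = (2*q)/(f + (336*f*q + 112)) = (2*q)/(f + (112 + 336*f*q)) = (2*q)/(112 + f + 336*f*q) = 2*q/(112 + f + 336*f*q))
F/174918 + 273496/C(84, -419) = -32580/174918 + 273496/((2*(-419)/(112 + 84 + 336*84*(-419)))) = -32580*1/174918 + 273496/((2*(-419)/(112 + 84 - 11825856))) = -5430/29153 + 273496/((2*(-419)/(-11825660))) = -5430/29153 + 273496/((2*(-419)*(-1/11825660))) = -5430/29153 + 273496/(419/5912830) = -5430/29153 + 273496*(5912830/419) = -5430/29153 + 1617135353680/419 = 47144346963557870/12215107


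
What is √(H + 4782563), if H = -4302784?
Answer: √479779 ≈ 692.66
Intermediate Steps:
√(H + 4782563) = √(-4302784 + 4782563) = √479779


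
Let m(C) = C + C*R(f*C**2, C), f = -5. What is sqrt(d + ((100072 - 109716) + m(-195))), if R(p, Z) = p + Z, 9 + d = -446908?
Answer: 2*sqrt(9163911) ≈ 6054.4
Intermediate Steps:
d = -446917 (d = -9 - 446908 = -446917)
R(p, Z) = Z + p
m(C) = C + C*(C - 5*C**2)
sqrt(d + ((100072 - 109716) + m(-195))) = sqrt(-446917 + ((100072 - 109716) - 195*(1 - 195 - 5*(-195)**2))) = sqrt(-446917 + (-9644 - 195*(1 - 195 - 5*38025))) = sqrt(-446917 + (-9644 - 195*(1 - 195 - 190125))) = sqrt(-446917 + (-9644 - 195*(-190319))) = sqrt(-446917 + (-9644 + 37112205)) = sqrt(-446917 + 37102561) = sqrt(36655644) = 2*sqrt(9163911)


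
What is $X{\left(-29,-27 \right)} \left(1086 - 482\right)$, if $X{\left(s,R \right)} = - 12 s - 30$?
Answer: $192072$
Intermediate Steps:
$X{\left(s,R \right)} = -30 - 12 s$
$X{\left(-29,-27 \right)} \left(1086 - 482\right) = \left(-30 - -348\right) \left(1086 - 482\right) = \left(-30 + 348\right) 604 = 318 \cdot 604 = 192072$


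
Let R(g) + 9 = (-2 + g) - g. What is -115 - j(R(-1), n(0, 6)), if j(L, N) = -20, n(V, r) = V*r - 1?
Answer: -95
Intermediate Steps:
R(g) = -11 (R(g) = -9 + ((-2 + g) - g) = -9 - 2 = -11)
n(V, r) = -1 + V*r
-115 - j(R(-1), n(0, 6)) = -115 - 1*(-20) = -115 + 20 = -95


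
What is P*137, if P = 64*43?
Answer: 377024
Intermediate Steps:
P = 2752
P*137 = 2752*137 = 377024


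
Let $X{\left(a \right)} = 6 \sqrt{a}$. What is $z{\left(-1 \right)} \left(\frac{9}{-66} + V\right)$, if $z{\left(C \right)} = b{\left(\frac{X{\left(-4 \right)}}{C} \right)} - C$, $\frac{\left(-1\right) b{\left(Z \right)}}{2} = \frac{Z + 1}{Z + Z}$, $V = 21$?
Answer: $- \frac{153 i}{88} \approx - 1.7386 i$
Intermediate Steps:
$b{\left(Z \right)} = - \frac{1 + Z}{Z}$ ($b{\left(Z \right)} = - 2 \frac{Z + 1}{Z + Z} = - 2 \frac{1 + Z}{2 Z} = - \frac{1 + Z}{Z}$)
$z{\left(C \right)} = - C - \frac{i C \left(-1 - \frac{12 i}{C}\right)}{12}$ ($z{\left(C \right)} = \frac{-1 - \frac{6 \sqrt{-4}}{C}}{6 \sqrt{-4} \frac{1}{C}} - C = \frac{-1 - \frac{6 \cdot 2 i}{C}}{6 \cdot 2 i \frac{1}{C}} - C = \frac{-1 - \frac{12 i}{C}}{12 i \frac{1}{C}} - C = - \frac{i C}{12} \left(-1 - \frac{12 i}{C}\right) - C = - \frac{i C \left(-1 - \frac{12 i}{C}\right)}{12} - C = - C - \frac{i C \left(-1 - \frac{12 i}{C}\right)}{12}$)
$z{\left(-1 \right)} \left(\frac{9}{-66} + V\right) = \left(-1 + \frac{1}{12} \left(-1\right) \left(-12 + i\right)\right) \left(\frac{9}{-66} + 21\right) = \left(-1 + \left(1 - \frac{i}{12}\right)\right) \left(9 \left(- \frac{1}{66}\right) + 21\right) = - \frac{i}{12} \left(- \frac{3}{22} + 21\right) = - \frac{i}{12} \cdot \frac{459}{22} = - \frac{153 i}{88}$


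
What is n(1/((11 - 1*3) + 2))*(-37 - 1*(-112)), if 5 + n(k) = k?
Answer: -735/2 ≈ -367.50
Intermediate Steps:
n(k) = -5 + k
n(1/((11 - 1*3) + 2))*(-37 - 1*(-112)) = (-5 + 1/((11 - 1*3) + 2))*(-37 - 1*(-112)) = (-5 + 1/((11 - 3) + 2))*(-37 + 112) = (-5 + 1/(8 + 2))*75 = (-5 + 1/10)*75 = (-5 + ⅒)*75 = -49/10*75 = -735/2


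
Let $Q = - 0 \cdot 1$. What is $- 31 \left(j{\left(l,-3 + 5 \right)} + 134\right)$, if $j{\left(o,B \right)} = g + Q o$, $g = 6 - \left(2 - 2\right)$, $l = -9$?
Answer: $-4340$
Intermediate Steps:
$g = 6$ ($g = 6 - 0 = 6 + 0 = 6$)
$Q = 0$ ($Q = \left(-1\right) 0 = 0$)
$j{\left(o,B \right)} = 6$ ($j{\left(o,B \right)} = 6 + 0 o = 6 + 0 = 6$)
$- 31 \left(j{\left(l,-3 + 5 \right)} + 134\right) = - 31 \left(6 + 134\right) = \left(-31\right) 140 = -4340$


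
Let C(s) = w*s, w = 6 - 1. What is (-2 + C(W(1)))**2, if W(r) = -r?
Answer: 49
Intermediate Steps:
w = 5
C(s) = 5*s
(-2 + C(W(1)))**2 = (-2 + 5*(-1*1))**2 = (-2 + 5*(-1))**2 = (-2 - 5)**2 = (-7)**2 = 49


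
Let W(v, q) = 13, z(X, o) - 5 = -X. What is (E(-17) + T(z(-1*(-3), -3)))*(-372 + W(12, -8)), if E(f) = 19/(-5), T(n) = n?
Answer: 3231/5 ≈ 646.20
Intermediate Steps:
z(X, o) = 5 - X
E(f) = -19/5 (E(f) = 19*(-⅕) = -19/5)
(E(-17) + T(z(-1*(-3), -3)))*(-372 + W(12, -8)) = (-19/5 + (5 - (-1)*(-3)))*(-372 + 13) = (-19/5 + (5 - 1*3))*(-359) = (-19/5 + (5 - 3))*(-359) = (-19/5 + 2)*(-359) = -9/5*(-359) = 3231/5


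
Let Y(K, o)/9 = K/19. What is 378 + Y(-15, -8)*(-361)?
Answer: 2943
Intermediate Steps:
Y(K, o) = 9*K/19 (Y(K, o) = 9*(K/19) = 9*K/19)
378 + Y(-15, -8)*(-361) = 378 + ((9/19)*(-15))*(-361) = 378 - 135/19*(-361) = 378 + 2565 = 2943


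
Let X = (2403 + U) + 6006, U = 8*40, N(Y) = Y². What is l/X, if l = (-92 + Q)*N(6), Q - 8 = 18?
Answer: -2376/8729 ≈ -0.27220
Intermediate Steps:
Q = 26 (Q = 8 + 18 = 26)
U = 320
l = -2376 (l = (-92 + 26)*6² = -66*36 = -2376)
X = 8729 (X = (2403 + 320) + 6006 = 2723 + 6006 = 8729)
l/X = -2376/8729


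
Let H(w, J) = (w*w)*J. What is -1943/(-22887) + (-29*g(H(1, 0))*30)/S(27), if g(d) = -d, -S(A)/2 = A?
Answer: 1943/22887 ≈ 0.084895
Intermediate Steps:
H(w, J) = J*w**2 (H(w, J) = w**2*J = J*w**2)
S(A) = -2*A
-1943/(-22887) + (-29*g(H(1, 0))*30)/S(27) = -1943/(-22887) + (-(-29)*0*1**2*30)/((-2*27)) = -1943*(-1/22887) + (-(-29)*0*1*30)/(-54) = 1943/22887 + (-(-29)*0*30)*(-1/54) = 1943/22887 + (-29*0*30)*(-1/54) = 1943/22887 + (0*30)*(-1/54) = 1943/22887 + 0*(-1/54) = 1943/22887 + 0 = 1943/22887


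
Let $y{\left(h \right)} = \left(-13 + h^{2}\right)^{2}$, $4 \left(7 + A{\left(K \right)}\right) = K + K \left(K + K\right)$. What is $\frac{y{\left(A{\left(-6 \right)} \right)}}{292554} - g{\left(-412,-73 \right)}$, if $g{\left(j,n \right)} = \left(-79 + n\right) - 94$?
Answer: $\frac{127954225}{520096} \approx 246.02$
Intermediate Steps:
$A{\left(K \right)} = -7 + \frac{K^{2}}{2} + \frac{K}{4}$ ($A{\left(K \right)} = -7 + \frac{K + K \left(K + K\right)}{4} = -7 + \frac{K + K 2 K}{4} = -7 + \frac{K + 2 K^{2}}{4} = -7 + \left(\frac{K^{2}}{2} + \frac{K}{4}\right) = -7 + \frac{K^{2}}{2} + \frac{K}{4}$)
$g{\left(j,n \right)} = -173 + n$
$\frac{y{\left(A{\left(-6 \right)} \right)}}{292554} - g{\left(-412,-73 \right)} = \frac{\left(-13 + \left(-7 + \frac{\left(-6\right)^{2}}{2} + \frac{1}{4} \left(-6\right)\right)^{2}\right)^{2}}{292554} - \left(-173 - 73\right) = \left(-13 + \left(-7 + \frac{1}{2} \cdot 36 - \frac{3}{2}\right)^{2}\right)^{2} \cdot \frac{1}{292554} - -246 = \left(-13 + \left(-7 + 18 - \frac{3}{2}\right)^{2}\right)^{2} \cdot \frac{1}{292554} + 246 = \left(-13 + \left(\frac{19}{2}\right)^{2}\right)^{2} \cdot \frac{1}{292554} + 246 = \left(-13 + \frac{361}{4}\right)^{2} \cdot \frac{1}{292554} + 246 = \left(\frac{309}{4}\right)^{2} \cdot \frac{1}{292554} + 246 = \frac{95481}{16} \cdot \frac{1}{292554} + 246 = \frac{10609}{520096} + 246 = \frac{127954225}{520096}$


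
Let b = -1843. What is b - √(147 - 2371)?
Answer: -1843 - 4*I*√139 ≈ -1843.0 - 47.159*I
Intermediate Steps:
b - √(147 - 2371) = -1843 - √(147 - 2371) = -1843 - √(-2224) = -1843 - 4*I*√139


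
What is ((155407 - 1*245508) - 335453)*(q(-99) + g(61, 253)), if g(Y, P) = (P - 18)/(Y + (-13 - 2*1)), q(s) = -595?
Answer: 5773703895/23 ≈ 2.5103e+8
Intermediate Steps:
g(Y, P) = (-18 + P)/(-15 + Y) (g(Y, P) = (-18 + P)/(Y + (-13 - 2)) = (-18 + P)/(Y - 15) = (-18 + P)/(-15 + Y))
((155407 - 1*245508) - 335453)*(q(-99) + g(61, 253)) = ((155407 - 1*245508) - 335453)*(-595 + (-18 + 253)/(-15 + 61)) = ((155407 - 245508) - 335453)*(-595 + 235/46) = (-90101 - 335453)*(-595 + (1/46)*235) = -425554*(-595 + 235/46) = -425554*(-27135/46) = 5773703895/23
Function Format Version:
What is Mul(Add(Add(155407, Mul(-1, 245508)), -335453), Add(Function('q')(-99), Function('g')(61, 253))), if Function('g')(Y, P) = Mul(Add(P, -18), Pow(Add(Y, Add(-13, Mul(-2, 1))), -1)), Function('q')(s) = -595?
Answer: Rational(5773703895, 23) ≈ 2.5103e+8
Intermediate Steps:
Function('g')(Y, P) = Mul(Pow(Add(-15, Y), -1), Add(-18, P)) (Function('g')(Y, P) = Mul(Add(-18, P), Pow(Add(Y, Add(-13, -2)), -1)) = Mul(Add(-18, P), Pow(Add(Y, -15), -1)) = Mul(Add(-18, P), Pow(Add(-15, Y), -1)) = Mul(Pow(Add(-15, Y), -1), Add(-18, P)))
Mul(Add(Add(155407, Mul(-1, 245508)), -335453), Add(Function('q')(-99), Function('g')(61, 253))) = Mul(Add(Add(155407, Mul(-1, 245508)), -335453), Add(-595, Mul(Pow(Add(-15, 61), -1), Add(-18, 253)))) = Mul(Add(Add(155407, -245508), -335453), Add(-595, Mul(Pow(46, -1), 235))) = Mul(Add(-90101, -335453), Add(-595, Mul(Rational(1, 46), 235))) = Mul(-425554, Add(-595, Rational(235, 46))) = Mul(-425554, Rational(-27135, 46)) = Rational(5773703895, 23)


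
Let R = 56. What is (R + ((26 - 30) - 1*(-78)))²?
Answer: 16900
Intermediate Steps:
(R + ((26 - 30) - 1*(-78)))² = (56 + ((26 - 30) - 1*(-78)))² = (56 + (-4 + 78))² = (56 + 74)² = 130² = 16900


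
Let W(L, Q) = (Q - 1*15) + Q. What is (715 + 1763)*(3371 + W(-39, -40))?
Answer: 8117928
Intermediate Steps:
W(L, Q) = -15 + 2*Q (W(L, Q) = (Q - 15) + Q = (-15 + Q) + Q = -15 + 2*Q)
(715 + 1763)*(3371 + W(-39, -40)) = (715 + 1763)*(3371 + (-15 + 2*(-40))) = 2478*(3371 + (-15 - 80)) = 2478*(3371 - 95) = 2478*3276 = 8117928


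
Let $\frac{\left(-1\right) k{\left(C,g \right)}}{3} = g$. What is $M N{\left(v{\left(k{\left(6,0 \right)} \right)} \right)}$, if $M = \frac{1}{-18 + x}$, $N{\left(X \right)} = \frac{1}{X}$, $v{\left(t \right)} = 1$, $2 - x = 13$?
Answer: $- \frac{1}{29} \approx -0.034483$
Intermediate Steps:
$x = -11$ ($x = 2 - 13 = -11$)
$k{\left(C,g \right)} = - 3 g$
$M = - \frac{1}{29}$ ($M = \frac{1}{-18 - 11} = \frac{1}{-29} = - \frac{1}{29} \approx -0.034483$)
$M N{\left(v{\left(k{\left(6,0 \right)} \right)} \right)} = - \frac{1}{29 \cdot 1} = \left(- \frac{1}{29}\right) 1 = - \frac{1}{29}$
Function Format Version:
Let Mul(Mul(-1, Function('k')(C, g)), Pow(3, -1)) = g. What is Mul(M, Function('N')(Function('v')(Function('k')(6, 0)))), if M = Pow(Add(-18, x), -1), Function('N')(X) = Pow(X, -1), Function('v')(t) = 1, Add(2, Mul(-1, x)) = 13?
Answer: Rational(-1, 29) ≈ -0.034483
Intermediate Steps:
x = -11 (x = Add(2, Mul(-1, 13)) = Add(2, -13) = -11)
Function('k')(C, g) = Mul(-3, g)
M = Rational(-1, 29) (M = Pow(Add(-18, -11), -1) = Pow(-29, -1) = Rational(-1, 29) ≈ -0.034483)
Mul(M, Function('N')(Function('v')(Function('k')(6, 0)))) = Mul(Rational(-1, 29), Pow(1, -1)) = Mul(Rational(-1, 29), 1) = Rational(-1, 29)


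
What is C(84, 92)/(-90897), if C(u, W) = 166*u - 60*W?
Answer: -2808/30299 ≈ -0.092676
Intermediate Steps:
C(u, W) = -60*W + 166*u
C(84, 92)/(-90897) = (-60*92 + 166*84)/(-90897) = (-5520 + 13944)*(-1/90897) = 8424*(-1/90897) = -2808/30299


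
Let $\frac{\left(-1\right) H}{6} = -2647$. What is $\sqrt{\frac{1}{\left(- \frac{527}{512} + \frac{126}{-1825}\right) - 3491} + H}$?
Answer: $\frac{\sqrt{169100064553126929366858}}{3263016687} \approx 126.02$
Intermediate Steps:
$H = 15882$ ($H = \left(-6\right) \left(-2647\right) = 15882$)
$\sqrt{\frac{1}{\left(- \frac{527}{512} + \frac{126}{-1825}\right) - 3491} + H} = \sqrt{\frac{1}{\left(- \frac{527}{512} + \frac{126}{-1825}\right) - 3491} + 15882} = \sqrt{\frac{1}{\left(\left(-527\right) \frac{1}{512} + 126 \left(- \frac{1}{1825}\right)\right) - 3491} + 15882} = \sqrt{\frac{1}{\left(- \frac{527}{512} - \frac{126}{1825}\right) - 3491} + 15882} = \sqrt{\frac{1}{- \frac{1026287}{934400} - 3491} + 15882} = \sqrt{\frac{1}{- \frac{3263016687}{934400}} + 15882} = \sqrt{- \frac{934400}{3263016687} + 15882} = \sqrt{\frac{51823230088534}{3263016687}} = \frac{\sqrt{169100064553126929366858}}{3263016687}$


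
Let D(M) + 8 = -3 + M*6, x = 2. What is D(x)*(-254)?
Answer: -254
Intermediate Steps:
D(M) = -11 + 6*M (D(M) = -8 + (-3 + M*6) = -8 + (-3 + 6*M) = -11 + 6*M)
D(x)*(-254) = (-11 + 6*2)*(-254) = (-11 + 12)*(-254) = 1*(-254) = -254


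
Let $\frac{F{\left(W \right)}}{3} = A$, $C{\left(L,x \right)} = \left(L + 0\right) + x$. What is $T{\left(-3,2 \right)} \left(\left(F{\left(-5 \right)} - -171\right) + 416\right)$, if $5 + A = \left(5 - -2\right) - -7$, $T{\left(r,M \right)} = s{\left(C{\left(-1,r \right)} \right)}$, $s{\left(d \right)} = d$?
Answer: $-2456$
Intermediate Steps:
$C{\left(L,x \right)} = L + x$
$T{\left(r,M \right)} = -1 + r$
$A = 9$ ($A = -5 + \left(\left(5 - -2\right) - -7\right) = -5 + \left(\left(5 + 2\right) + 7\right) = -5 + \left(7 + 7\right) = -5 + 14 = 9$)
$F{\left(W \right)} = 27$ ($F{\left(W \right)} = 3 \cdot 9 = 27$)
$T{\left(-3,2 \right)} \left(\left(F{\left(-5 \right)} - -171\right) + 416\right) = \left(-1 - 3\right) \left(\left(27 - -171\right) + 416\right) = - 4 \left(\left(27 + 171\right) + 416\right) = - 4 \left(198 + 416\right) = \left(-4\right) 614 = -2456$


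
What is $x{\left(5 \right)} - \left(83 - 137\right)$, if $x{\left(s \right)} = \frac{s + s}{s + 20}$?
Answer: $\frac{272}{5} \approx 54.4$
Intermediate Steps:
$x{\left(s \right)} = \frac{2 s}{20 + s}$
$x{\left(5 \right)} - \left(83 - 137\right) = 2 \cdot 5 \frac{1}{20 + 5} - \left(83 - 137\right) = 2 \cdot 5 \cdot \frac{1}{25} - -54 = 2 \cdot 5 \cdot \frac{1}{25} + 54 = \frac{2}{5} + 54 = \frac{272}{5}$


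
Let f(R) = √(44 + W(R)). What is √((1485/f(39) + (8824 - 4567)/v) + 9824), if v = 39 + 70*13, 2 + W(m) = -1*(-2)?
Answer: √(35406176468 + 243162270*√11)/1898 ≈ 100.26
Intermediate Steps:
W(m) = 0 (W(m) = -2 - 1*(-2) = -2 + 2 = 0)
v = 949 (v = 39 + 910 = 949)
f(R) = 2*√11 (f(R) = √(44 + 0) = √44 = 2*√11)
√((1485/f(39) + (8824 - 4567)/v) + 9824) = √((1485/((2*√11)) + (8824 - 4567)/949) + 9824) = √((1485*(√11/22) + 4257*(1/949)) + 9824) = √((135*√11/2 + 4257/949) + 9824) = √((4257/949 + 135*√11/2) + 9824) = √(9327233/949 + 135*√11/2)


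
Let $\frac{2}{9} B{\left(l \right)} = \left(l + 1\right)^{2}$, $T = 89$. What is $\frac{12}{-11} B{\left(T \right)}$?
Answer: $- \frac{437400}{11} \approx -39764.0$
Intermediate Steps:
$B{\left(l \right)} = \frac{9 \left(1 + l\right)^{2}}{2}$ ($B{\left(l \right)} = \frac{9 \left(l + 1\right)^{2}}{2} = \frac{9 \left(1 + l\right)^{2}}{2}$)
$\frac{12}{-11} B{\left(T \right)} = \frac{12}{-11} \frac{9 \left(1 + 89\right)^{2}}{2} = 12 \left(- \frac{1}{11}\right) \frac{9 \cdot 90^{2}}{2} = - \frac{12 \cdot \frac{9}{2} \cdot 8100}{11} = \left(- \frac{12}{11}\right) 36450 = - \frac{437400}{11}$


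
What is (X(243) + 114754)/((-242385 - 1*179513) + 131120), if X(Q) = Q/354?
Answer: -13541053/34311804 ≈ -0.39465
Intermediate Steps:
X(Q) = Q/354 (X(Q) = Q*(1/354) = Q/354)
(X(243) + 114754)/((-242385 - 1*179513) + 131120) = ((1/354)*243 + 114754)/((-242385 - 1*179513) + 131120) = (81/118 + 114754)/((-242385 - 179513) + 131120) = 13541053/(118*(-421898 + 131120)) = (13541053/118)/(-290778) = (13541053/118)*(-1/290778) = -13541053/34311804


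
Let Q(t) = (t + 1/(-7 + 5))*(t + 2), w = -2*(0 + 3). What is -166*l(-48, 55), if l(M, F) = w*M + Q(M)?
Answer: -418154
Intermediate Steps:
w = -6 (w = -2*3 = -6)
Q(t) = (2 + t)*(-1/2 + t) (Q(t) = (t + 1/(-2))*(2 + t) = (t - 1/2)*(2 + t) = (-1/2 + t)*(2 + t) = (2 + t)*(-1/2 + t))
l(M, F) = -1 + M**2 - 9*M/2 (l(M, F) = -6*M + (-1 + M**2 + 3*M/2) = -1 + M**2 - 9*M/2)
-166*l(-48, 55) = -166*(-1 + (-48)**2 - 9/2*(-48)) = -166*(-1 + 2304 + 216) = -166*2519 = -418154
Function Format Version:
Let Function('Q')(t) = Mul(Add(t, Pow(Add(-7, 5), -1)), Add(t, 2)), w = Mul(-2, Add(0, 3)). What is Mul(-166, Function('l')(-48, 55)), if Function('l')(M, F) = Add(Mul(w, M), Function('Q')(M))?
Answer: -418154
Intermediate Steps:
w = -6 (w = Mul(-2, 3) = -6)
Function('Q')(t) = Mul(Add(2, t), Add(Rational(-1, 2), t)) (Function('Q')(t) = Mul(Add(t, Pow(-2, -1)), Add(2, t)) = Mul(Add(t, Rational(-1, 2)), Add(2, t)) = Mul(Add(Rational(-1, 2), t), Add(2, t)) = Mul(Add(2, t), Add(Rational(-1, 2), t)))
Function('l')(M, F) = Add(-1, Pow(M, 2), Mul(Rational(-9, 2), M)) (Function('l')(M, F) = Add(Mul(-6, M), Add(-1, Pow(M, 2), Mul(Rational(3, 2), M))) = Add(-1, Pow(M, 2), Mul(Rational(-9, 2), M)))
Mul(-166, Function('l')(-48, 55)) = Mul(-166, Add(-1, Pow(-48, 2), Mul(Rational(-9, 2), -48))) = Mul(-166, Add(-1, 2304, 216)) = Mul(-166, 2519) = -418154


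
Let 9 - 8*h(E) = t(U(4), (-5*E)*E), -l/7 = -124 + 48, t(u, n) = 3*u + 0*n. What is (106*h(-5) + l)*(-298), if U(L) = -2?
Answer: -435527/2 ≈ -2.1776e+5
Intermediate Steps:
t(u, n) = 3*u (t(u, n) = 3*u + 0 = 3*u)
l = 532 (l = -7*(-124 + 48) = -7*(-76) = 532)
h(E) = 15/8 (h(E) = 9/8 - 3*(-2)/8 = 9/8 - 1/8*(-6) = 9/8 + 3/4 = 15/8)
(106*h(-5) + l)*(-298) = (106*(15/8) + 532)*(-298) = (795/4 + 532)*(-298) = (2923/4)*(-298) = -435527/2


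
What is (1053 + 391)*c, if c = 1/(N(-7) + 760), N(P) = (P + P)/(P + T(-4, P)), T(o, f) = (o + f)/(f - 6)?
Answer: 57760/30491 ≈ 1.8943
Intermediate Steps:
T(o, f) = (f + o)/(-6 + f)
N(P) = 2*P/(P + (-4 + P)/(-6 + P)) (N(P) = (P + P)/(P + (P - 4)/(-6 + P)) = (2*P)/(P + (-4 + P)/(-6 + P)) = 2*P/(P + (-4 + P)/(-6 + P)))
c = 40/30491 (c = 1/(2*(-7)*(-6 - 7)/(-4 - 7 - 7*(-6 - 7)) + 760) = 1/(2*(-7)*(-13)/(-4 - 7 - 7*(-13)) + 760) = 1/(2*(-7)*(-13)/(-4 - 7 + 91) + 760) = 1/(2*(-7)*(-13)/80 + 760) = 1/(2*(-7)*(1/80)*(-13) + 760) = 1/(91/40 + 760) = 1/(30491/40) = 40/30491 ≈ 0.0013119)
(1053 + 391)*c = (1053 + 391)*(40/30491) = 1444*(40/30491) = 57760/30491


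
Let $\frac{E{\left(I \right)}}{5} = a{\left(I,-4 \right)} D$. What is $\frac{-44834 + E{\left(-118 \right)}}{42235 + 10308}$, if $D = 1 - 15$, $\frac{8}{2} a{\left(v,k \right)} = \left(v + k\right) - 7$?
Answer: $- \frac{85153}{105086} \approx -0.81032$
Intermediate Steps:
$a{\left(v,k \right)} = - \frac{7}{4} + \frac{k}{4} + \frac{v}{4}$ ($a{\left(v,k \right)} = \frac{\left(v + k\right) - 7}{4} = \frac{\left(k + v\right) - 7}{4} = \frac{-7 + k + v}{4} = - \frac{7}{4} + \frac{k}{4} + \frac{v}{4}$)
$D = -14$ ($D = 1 - 15 = -14$)
$E{\left(I \right)} = \frac{385}{2} - \frac{35 I}{2}$ ($E{\left(I \right)} = 5 \left(- \frac{7}{4} + \frac{1}{4} \left(-4\right) + \frac{I}{4}\right) \left(-14\right) = 5 \left(- \frac{7}{4} - 1 + \frac{I}{4}\right) \left(-14\right) = 5 \left(- \frac{11}{4} + \frac{I}{4}\right) \left(-14\right) = 5 \left(\frac{77}{2} - \frac{7 I}{2}\right) = \frac{385}{2} - \frac{35 I}{2}$)
$\frac{-44834 + E{\left(-118 \right)}}{42235 + 10308} = \frac{-44834 + \left(\frac{385}{2} - -2065\right)}{42235 + 10308} = \frac{-44834 + \left(\frac{385}{2} + 2065\right)}{52543} = \left(-44834 + \frac{4515}{2}\right) \frac{1}{52543} = \left(- \frac{85153}{2}\right) \frac{1}{52543} = - \frac{85153}{105086}$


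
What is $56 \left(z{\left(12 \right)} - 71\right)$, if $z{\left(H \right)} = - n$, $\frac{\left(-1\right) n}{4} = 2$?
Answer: $-3528$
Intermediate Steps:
$n = -8$ ($n = \left(-4\right) 2 = -8$)
$z{\left(H \right)} = 8$ ($z{\left(H \right)} = \left(-1\right) \left(-8\right) = 8$)
$56 \left(z{\left(12 \right)} - 71\right) = 56 \left(8 - 71\right) = 56 \left(-63\right) = -3528$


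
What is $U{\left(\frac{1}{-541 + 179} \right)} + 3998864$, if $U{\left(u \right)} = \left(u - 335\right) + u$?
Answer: $\frac{723733748}{181} \approx 3.9985 \cdot 10^{6}$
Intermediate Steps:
$U{\left(u \right)} = -335 + 2 u$ ($U{\left(u \right)} = \left(-335 + u\right) + u = -335 + 2 u$)
$U{\left(\frac{1}{-541 + 179} \right)} + 3998864 = \left(-335 + \frac{2}{-541 + 179}\right) + 3998864 = \left(-335 + \frac{2}{-362}\right) + 3998864 = \left(-335 + 2 \left(- \frac{1}{362}\right)\right) + 3998864 = \left(-335 - \frac{1}{181}\right) + 3998864 = - \frac{60636}{181} + 3998864 = \frac{723733748}{181}$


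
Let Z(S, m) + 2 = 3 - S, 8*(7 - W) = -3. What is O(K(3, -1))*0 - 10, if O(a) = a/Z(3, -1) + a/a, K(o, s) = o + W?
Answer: -10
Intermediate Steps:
W = 59/8 (W = 7 - 1/8*(-3) = 7 + 3/8 = 59/8 ≈ 7.3750)
K(o, s) = 59/8 + o (K(o, s) = o + 59/8 = 59/8 + o)
Z(S, m) = 1 - S (Z(S, m) = -2 + (3 - S) = 1 - S)
O(a) = 1 - a/2 (O(a) = a/(1 - 1*3) + a/a = a/(1 - 3) + 1 = a/(-2) + 1 = a*(-1/2) + 1 = -a/2 + 1 = 1 - a/2)
O(K(3, -1))*0 - 10 = (1 - (59/8 + 3)/2)*0 - 10 = (1 - 1/2*83/8)*0 - 10 = (1 - 83/16)*0 - 10 = -67/16*0 - 10 = 0 - 10 = -10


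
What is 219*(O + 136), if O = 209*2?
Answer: 121326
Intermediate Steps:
O = 418
219*(O + 136) = 219*(418 + 136) = 219*554 = 121326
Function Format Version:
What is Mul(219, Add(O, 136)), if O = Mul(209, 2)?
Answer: 121326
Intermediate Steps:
O = 418
Mul(219, Add(O, 136)) = Mul(219, Add(418, 136)) = Mul(219, 554) = 121326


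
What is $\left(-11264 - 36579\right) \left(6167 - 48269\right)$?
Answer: $2014285986$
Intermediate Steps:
$\left(-11264 - 36579\right) \left(6167 - 48269\right) = \left(-47843\right) \left(-42102\right) = 2014285986$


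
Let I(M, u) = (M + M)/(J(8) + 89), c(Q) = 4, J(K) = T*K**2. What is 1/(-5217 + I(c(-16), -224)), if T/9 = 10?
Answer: -5849/30514225 ≈ -0.00019168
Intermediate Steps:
T = 90 (T = 9*10 = 90)
J(K) = 90*K**2
I(M, u) = 2*M/5849 (I(M, u) = (M + M)/(90*8**2 + 89) = (2*M)/(90*64 + 89) = (2*M)/(5760 + 89) = (2*M)/5849 = (2*M)*(1/5849) = 2*M/5849)
1/(-5217 + I(c(-16), -224)) = 1/(-5217 + (2/5849)*4) = 1/(-5217 + 8/5849) = 1/(-30514225/5849) = -5849/30514225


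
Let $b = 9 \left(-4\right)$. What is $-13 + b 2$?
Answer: $-85$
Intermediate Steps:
$b = -36$
$-13 + b 2 = -13 - 72 = -85$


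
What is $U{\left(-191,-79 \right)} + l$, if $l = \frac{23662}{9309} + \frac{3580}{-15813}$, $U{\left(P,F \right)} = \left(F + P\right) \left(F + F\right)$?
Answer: $\frac{2093343359402}{49067739} \approx 42662.0$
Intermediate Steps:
$U{\left(P,F \right)} = 2 F \left(F + P\right)$ ($U{\left(P,F \right)} = \left(F + P\right) 2 F = 2 F \left(F + P\right)$)
$l = \frac{113613662}{49067739}$ ($l = 23662 \cdot \frac{1}{9309} + 3580 \left(- \frac{1}{15813}\right) = \frac{23662}{9309} - \frac{3580}{15813} = \frac{113613662}{49067739} \approx 2.3154$)
$U{\left(-191,-79 \right)} + l = 2 \left(-79\right) \left(-79 - 191\right) + \frac{113613662}{49067739} = 2 \left(-79\right) \left(-270\right) + \frac{113613662}{49067739} = 42660 + \frac{113613662}{49067739} = \frac{2093343359402}{49067739}$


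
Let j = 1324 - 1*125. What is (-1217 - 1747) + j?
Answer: -1765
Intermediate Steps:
j = 1199 (j = 1324 - 125 = 1199)
(-1217 - 1747) + j = (-1217 - 1747) + 1199 = -2964 + 1199 = -1765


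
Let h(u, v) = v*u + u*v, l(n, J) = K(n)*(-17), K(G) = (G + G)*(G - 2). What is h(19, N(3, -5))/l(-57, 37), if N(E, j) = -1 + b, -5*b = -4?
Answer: 1/15045 ≈ 6.6467e-5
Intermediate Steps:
b = ⅘ (b = -⅕*(-4) = ⅘ ≈ 0.80000)
K(G) = 2*G*(-2 + G) (K(G) = (2*G)*(-2 + G) = 2*G*(-2 + G))
l(n, J) = -34*n*(-2 + n) (l(n, J) = (2*n*(-2 + n))*(-17) = -34*n*(-2 + n))
N(E, j) = -⅕ (N(E, j) = -1 + ⅘ = -⅕)
h(u, v) = 2*u*v (h(u, v) = u*v + u*v = 2*u*v)
h(19, N(3, -5))/l(-57, 37) = (2*19*(-⅕))/((34*(-57)*(2 - 1*(-57)))) = -38*(-1/(1938*(2 + 57)))/5 = -38/(5*(34*(-57)*59)) = -38/5/(-114342) = -38/5*(-1/114342) = 1/15045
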